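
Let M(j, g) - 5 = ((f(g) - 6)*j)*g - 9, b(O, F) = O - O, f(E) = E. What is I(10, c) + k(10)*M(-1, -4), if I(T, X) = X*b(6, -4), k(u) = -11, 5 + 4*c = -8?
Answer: 484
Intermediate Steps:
c = -13/4 (c = -5/4 + (1/4)*(-8) = -5/4 - 2 = -13/4 ≈ -3.2500)
b(O, F) = 0
I(T, X) = 0 (I(T, X) = X*0 = 0)
M(j, g) = -4 + g*j*(-6 + g) (M(j, g) = 5 + (((g - 6)*j)*g - 9) = 5 + (((-6 + g)*j)*g - 9) = 5 + ((j*(-6 + g))*g - 9) = 5 + (g*j*(-6 + g) - 9) = 5 + (-9 + g*j*(-6 + g)) = -4 + g*j*(-6 + g))
I(10, c) + k(10)*M(-1, -4) = 0 - 11*(-4 - 1*(-4)**2 - 6*(-4)*(-1)) = 0 - 11*(-4 - 1*16 - 24) = 0 - 11*(-4 - 16 - 24) = 0 - 11*(-44) = 0 + 484 = 484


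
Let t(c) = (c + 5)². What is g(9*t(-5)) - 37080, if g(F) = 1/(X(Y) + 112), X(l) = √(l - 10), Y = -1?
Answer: (-37080*√11 + 4152959*I)/(√11 - 112*I) ≈ -37080.0 - 0.00026321*I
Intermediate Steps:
t(c) = (5 + c)²
X(l) = √(-10 + l)
g(F) = 1/(112 + I*√11) (g(F) = 1/(√(-10 - 1) + 112) = 1/(√(-11) + 112) = 1/(I*√11 + 112) = 1/(112 + I*√11))
g(9*t(-5)) - 37080 = (112/12555 - I*√11/12555) - 37080 = -465539288/12555 - I*√11/12555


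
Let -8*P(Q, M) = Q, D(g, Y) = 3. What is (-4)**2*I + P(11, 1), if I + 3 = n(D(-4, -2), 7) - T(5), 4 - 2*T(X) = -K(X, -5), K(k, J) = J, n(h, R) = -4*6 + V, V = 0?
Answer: -3403/8 ≈ -425.38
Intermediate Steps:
P(Q, M) = -Q/8
n(h, R) = -24 (n(h, R) = -4*6 + 0 = -24 + 0 = -24)
T(X) = -1/2 (T(X) = 2 - (-1)*(-5)/2 = 2 - 1/2*5 = 2 - 5/2 = -1/2)
I = -53/2 (I = -3 + (-24 - 1*(-1/2)) = -3 + (-24 + 1/2) = -3 - 47/2 = -53/2 ≈ -26.500)
(-4)**2*I + P(11, 1) = (-4)**2*(-53/2) - 1/8*11 = 16*(-53/2) - 11/8 = -424 - 11/8 = -3403/8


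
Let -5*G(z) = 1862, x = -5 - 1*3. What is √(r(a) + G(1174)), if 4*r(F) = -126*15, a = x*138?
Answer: I*√84490/10 ≈ 29.067*I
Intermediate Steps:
x = -8 (x = -5 - 3 = -8)
G(z) = -1862/5 (G(z) = -⅕*1862 = -1862/5)
a = -1104 (a = -8*138 = -1104)
r(F) = -945/2 (r(F) = (-126*15)/4 = (¼)*(-1890) = -945/2)
√(r(a) + G(1174)) = √(-945/2 - 1862/5) = √(-8449/10) = I*√84490/10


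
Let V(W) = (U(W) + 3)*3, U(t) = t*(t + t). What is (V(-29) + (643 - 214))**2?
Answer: 30074256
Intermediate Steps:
U(t) = 2*t**2 (U(t) = t*(2*t) = 2*t**2)
V(W) = 9 + 6*W**2 (V(W) = (2*W**2 + 3)*3 = (3 + 2*W**2)*3 = 9 + 6*W**2)
(V(-29) + (643 - 214))**2 = ((9 + 6*(-29)**2) + (643 - 214))**2 = ((9 + 6*841) + 429)**2 = ((9 + 5046) + 429)**2 = (5055 + 429)**2 = 5484**2 = 30074256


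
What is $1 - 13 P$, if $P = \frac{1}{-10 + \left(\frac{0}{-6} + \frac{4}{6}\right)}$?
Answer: $\frac{67}{28} \approx 2.3929$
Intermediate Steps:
$P = - \frac{3}{28}$ ($P = \frac{1}{-10 + \left(0 \left(- \frac{1}{6}\right) + 4 \cdot \frac{1}{6}\right)} = \frac{1}{-10 + \left(0 + \frac{2}{3}\right)} = \frac{1}{-10 + \frac{2}{3}} = \frac{1}{- \frac{28}{3}} = - \frac{3}{28} \approx -0.10714$)
$1 - 13 P = 1 - - \frac{39}{28} = 1 + \frac{39}{28} = \frac{67}{28}$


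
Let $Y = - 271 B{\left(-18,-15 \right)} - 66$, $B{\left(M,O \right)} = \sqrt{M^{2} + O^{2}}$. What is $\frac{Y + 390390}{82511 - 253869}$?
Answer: $- \frac{17742}{7789} + \frac{813 \sqrt{61}}{171358} \approx -2.2408$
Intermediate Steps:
$Y = -66 - 813 \sqrt{61}$ ($Y = - 271 \sqrt{\left(-18\right)^{2} + \left(-15\right)^{2}} - 66 = - 271 \sqrt{324 + 225} - 66 = - 271 \sqrt{549} - 66 = - 271 \cdot 3 \sqrt{61} - 66 = - 813 \sqrt{61} - 66 = -66 - 813 \sqrt{61} \approx -6415.7$)
$\frac{Y + 390390}{82511 - 253869} = \frac{\left(-66 - 813 \sqrt{61}\right) + 390390}{82511 - 253869} = \frac{390324 - 813 \sqrt{61}}{82511 - 253869} = \frac{390324 - 813 \sqrt{61}}{-171358} = \left(390324 - 813 \sqrt{61}\right) \left(- \frac{1}{171358}\right) = - \frac{17742}{7789} + \frac{813 \sqrt{61}}{171358}$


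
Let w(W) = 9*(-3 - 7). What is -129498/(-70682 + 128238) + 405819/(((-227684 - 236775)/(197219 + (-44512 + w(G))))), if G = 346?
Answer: -1782392001635085/13366201102 ≈ -1.3335e+5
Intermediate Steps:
w(W) = -90 (w(W) = 9*(-10) = -90)
-129498/(-70682 + 128238) + 405819/(((-227684 - 236775)/(197219 + (-44512 + w(G))))) = -129498/(-70682 + 128238) + 405819/(((-227684 - 236775)/(197219 + (-44512 - 90)))) = -129498/57556 + 405819/((-464459/(197219 - 44602))) = -129498*1/57556 + 405819/((-464459/152617)) = -64749/28778 + 405819/((-464459*1/152617)) = -64749/28778 + 405819/(-464459/152617) = -64749/28778 + 405819*(-152617/464459) = -64749/28778 - 61934878323/464459 = -1782392001635085/13366201102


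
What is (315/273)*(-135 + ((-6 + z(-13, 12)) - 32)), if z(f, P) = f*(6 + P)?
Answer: -6105/13 ≈ -469.62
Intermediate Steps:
(315/273)*(-135 + ((-6 + z(-13, 12)) - 32)) = (315/273)*(-135 + ((-6 - 13*(6 + 12)) - 32)) = (315*(1/273))*(-135 + ((-6 - 13*18) - 32)) = 15*(-135 + ((-6 - 234) - 32))/13 = 15*(-135 + (-240 - 32))/13 = 15*(-135 - 272)/13 = (15/13)*(-407) = -6105/13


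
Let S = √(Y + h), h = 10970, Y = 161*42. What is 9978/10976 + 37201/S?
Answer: 4989/5488 + 37201*√4433/8866 ≈ 280.28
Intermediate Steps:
Y = 6762
S = 2*√4433 (S = √(6762 + 10970) = √17732 = 2*√4433 ≈ 133.16)
9978/10976 + 37201/S = 9978/10976 + 37201/((2*√4433)) = 9978*(1/10976) + 37201*(√4433/8866) = 4989/5488 + 37201*√4433/8866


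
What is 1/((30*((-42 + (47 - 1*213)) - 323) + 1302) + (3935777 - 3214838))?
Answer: 1/706311 ≈ 1.4158e-6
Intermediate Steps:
1/((30*((-42 + (47 - 1*213)) - 323) + 1302) + (3935777 - 3214838)) = 1/((30*((-42 + (47 - 213)) - 323) + 1302) + 720939) = 1/((30*((-42 - 166) - 323) + 1302) + 720939) = 1/((30*(-208 - 323) + 1302) + 720939) = 1/((30*(-531) + 1302) + 720939) = 1/((-15930 + 1302) + 720939) = 1/(-14628 + 720939) = 1/706311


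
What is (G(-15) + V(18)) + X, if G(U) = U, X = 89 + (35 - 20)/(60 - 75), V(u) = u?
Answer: 91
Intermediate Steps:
X = 88 (X = 89 + 15/(-15) = 89 + 15*(-1/15) = 89 - 1 = 88)
(G(-15) + V(18)) + X = (-15 + 18) + 88 = 3 + 88 = 91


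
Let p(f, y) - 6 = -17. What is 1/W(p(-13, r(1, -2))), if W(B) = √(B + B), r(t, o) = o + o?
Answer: -I*√22/22 ≈ -0.2132*I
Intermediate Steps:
r(t, o) = 2*o
p(f, y) = -11 (p(f, y) = 6 - 17 = -11)
W(B) = √2*√B (W(B) = √(2*B) = √2*√B)
1/W(p(-13, r(1, -2))) = 1/(√2*√(-11)) = 1/(√2*(I*√11)) = 1/(I*√22) = -I*√22/22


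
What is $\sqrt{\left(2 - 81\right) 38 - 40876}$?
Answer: $i \sqrt{43878} \approx 209.47 i$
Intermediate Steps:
$\sqrt{\left(2 - 81\right) 38 - 40876} = \sqrt{\left(-79\right) 38 - 40876} = \sqrt{-3002 - 40876} = \sqrt{-43878} = i \sqrt{43878}$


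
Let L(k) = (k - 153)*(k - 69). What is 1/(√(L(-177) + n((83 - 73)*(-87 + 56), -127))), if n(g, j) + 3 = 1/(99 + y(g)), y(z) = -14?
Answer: √586503910/6900046 ≈ 0.0035098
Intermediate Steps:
n(g, j) = -254/85 (n(g, j) = -3 + 1/(99 - 14) = -3 + 1/85 = -254/85)
L(k) = (-153 + k)*(-69 + k)
1/(√(L(-177) + n((83 - 73)*(-87 + 56), -127))) = 1/(√((10557 + (-177)² - 222*(-177)) - 254/85)) = 1/(√((10557 + 31329 + 39294) - 254/85)) = 1/(√(81180 - 254/85)) = 1/(√(6900046/85)) = 1/(√586503910/85) = √586503910/6900046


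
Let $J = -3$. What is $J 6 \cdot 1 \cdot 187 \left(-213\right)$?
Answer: $716958$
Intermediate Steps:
$J 6 \cdot 1 \cdot 187 \left(-213\right) = \left(-3\right) 6 \cdot 1 \cdot 187 \left(-213\right) = \left(-18\right) 1 \cdot 187 \left(-213\right) = \left(-18\right) 187 \left(-213\right) = \left(-3366\right) \left(-213\right) = 716958$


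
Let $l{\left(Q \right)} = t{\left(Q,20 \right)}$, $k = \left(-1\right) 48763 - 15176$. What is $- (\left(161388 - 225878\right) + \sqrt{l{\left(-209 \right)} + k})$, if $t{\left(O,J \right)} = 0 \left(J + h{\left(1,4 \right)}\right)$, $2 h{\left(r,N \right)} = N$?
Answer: $64490 - i \sqrt{63939} \approx 64490.0 - 252.86 i$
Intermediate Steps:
$h{\left(r,N \right)} = \frac{N}{2}$
$k = -63939$ ($k = -48763 - 15176 = -63939$)
$t{\left(O,J \right)} = 0$ ($t{\left(O,J \right)} = 0 \left(J + \frac{1}{2} \cdot 4\right) = 0 \left(J + 2\right) = 0 \left(2 + J\right) = 0$)
$l{\left(Q \right)} = 0$
$- (\left(161388 - 225878\right) + \sqrt{l{\left(-209 \right)} + k}) = - (\left(161388 - 225878\right) + \sqrt{0 - 63939}) = - (-64490 + \sqrt{-63939}) = - (-64490 + i \sqrt{63939}) = 64490 - i \sqrt{63939}$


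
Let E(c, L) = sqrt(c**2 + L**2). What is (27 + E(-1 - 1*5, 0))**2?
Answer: 1089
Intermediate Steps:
E(c, L) = sqrt(L**2 + c**2)
(27 + E(-1 - 1*5, 0))**2 = (27 + sqrt(0**2 + (-1 - 1*5)**2))**2 = (27 + sqrt(0 + (-1 - 5)**2))**2 = (27 + sqrt(0 + (-6)**2))**2 = (27 + sqrt(0 + 36))**2 = (27 + sqrt(36))**2 = (27 + 6)**2 = 33**2 = 1089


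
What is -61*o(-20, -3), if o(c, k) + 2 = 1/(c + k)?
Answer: 2867/23 ≈ 124.65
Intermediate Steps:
o(c, k) = -2 + 1/(c + k)
-61*o(-20, -3) = -61*(1 - 2*(-20) - 2*(-3))/(-20 - 3) = -61*(1 + 40 + 6)/(-23) = -(-61)*47/23 = -61*(-47/23) = 2867/23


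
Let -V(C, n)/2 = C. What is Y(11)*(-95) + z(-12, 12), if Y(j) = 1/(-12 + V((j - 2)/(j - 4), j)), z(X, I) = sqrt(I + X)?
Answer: 665/102 ≈ 6.5196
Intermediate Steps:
V(C, n) = -2*C
Y(j) = 1/(-12 - 2*(-2 + j)/(-4 + j)) (Y(j) = 1/(-12 - 2*(j - 2)/(j - 4)) = 1/(-12 - 2*(-2 + j)/(-4 + j)))
Y(11)*(-95) + z(-12, 12) = ((4 - 1*11)/(2*(-26 + 7*11)))*(-95) + sqrt(12 - 12) = ((4 - 11)/(2*(-26 + 77)))*(-95) + sqrt(0) = ((1/2)*(-7)/51)*(-95) + 0 = ((1/2)*(1/51)*(-7))*(-95) + 0 = -7/102*(-95) + 0 = 665/102 + 0 = 665/102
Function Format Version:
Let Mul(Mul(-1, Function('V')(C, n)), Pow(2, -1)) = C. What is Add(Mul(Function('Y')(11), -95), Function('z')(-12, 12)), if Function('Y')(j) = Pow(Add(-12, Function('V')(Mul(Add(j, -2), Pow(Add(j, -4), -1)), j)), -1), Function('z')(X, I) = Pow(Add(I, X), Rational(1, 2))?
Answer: Rational(665, 102) ≈ 6.5196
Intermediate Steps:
Function('V')(C, n) = Mul(-2, C)
Function('Y')(j) = Pow(Add(-12, Mul(-2, Pow(Add(-4, j), -1), Add(-2, j))), -1) (Function('Y')(j) = Pow(Add(-12, Mul(-2, Mul(Add(j, -2), Pow(Add(j, -4), -1)))), -1) = Pow(Add(-12, Mul(-2, Mul(Add(-2, j), Pow(Add(-4, j), -1)))), -1) = Pow(Add(-12, Mul(-2, Mul(Pow(Add(-4, j), -1), Add(-2, j)))), -1) = Pow(Add(-12, Mul(-2, Pow(Add(-4, j), -1), Add(-2, j))), -1))
Add(Mul(Function('Y')(11), -95), Function('z')(-12, 12)) = Add(Mul(Mul(Rational(1, 2), Pow(Add(-26, Mul(7, 11)), -1), Add(4, Mul(-1, 11))), -95), Pow(Add(12, -12), Rational(1, 2))) = Add(Mul(Mul(Rational(1, 2), Pow(Add(-26, 77), -1), Add(4, -11)), -95), Pow(0, Rational(1, 2))) = Add(Mul(Mul(Rational(1, 2), Pow(51, -1), -7), -95), 0) = Add(Mul(Mul(Rational(1, 2), Rational(1, 51), -7), -95), 0) = Add(Mul(Rational(-7, 102), -95), 0) = Add(Rational(665, 102), 0) = Rational(665, 102)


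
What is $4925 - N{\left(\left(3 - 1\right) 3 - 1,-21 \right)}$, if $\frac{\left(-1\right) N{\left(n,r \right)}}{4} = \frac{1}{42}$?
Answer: $\frac{103427}{21} \approx 4925.1$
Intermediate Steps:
$N{\left(n,r \right)} = - \frac{2}{21}$ ($N{\left(n,r \right)} = - \frac{4}{42} = \left(-4\right) \frac{1}{42} = - \frac{2}{21}$)
$4925 - N{\left(\left(3 - 1\right) 3 - 1,-21 \right)} = 4925 - - \frac{2}{21} = 4925 + \frac{2}{21} = \frac{103427}{21}$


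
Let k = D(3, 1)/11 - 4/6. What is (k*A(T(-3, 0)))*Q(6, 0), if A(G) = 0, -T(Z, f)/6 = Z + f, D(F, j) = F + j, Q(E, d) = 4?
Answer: 0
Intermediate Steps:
T(Z, f) = -6*Z - 6*f (T(Z, f) = -6*(Z + f) = -6*Z - 6*f)
k = -10/33 (k = (3 + 1)/11 - 4/6 = 4*(1/11) - 4*1/6 = 4/11 - 2/3 = -10/33 ≈ -0.30303)
(k*A(T(-3, 0)))*Q(6, 0) = -10/33*0*4 = 0*4 = 0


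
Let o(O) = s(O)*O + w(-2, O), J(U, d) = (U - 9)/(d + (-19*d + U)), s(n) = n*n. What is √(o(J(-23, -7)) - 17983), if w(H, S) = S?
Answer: I*√2024040835391/10609 ≈ 134.1*I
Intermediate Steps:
s(n) = n²
J(U, d) = (-9 + U)/(U - 18*d) (J(U, d) = (-9 + U)/(d + (U - 19*d)) = (-9 + U)/(U - 18*d))
o(O) = O + O³ (o(O) = O²*O + O = O³ + O = O + O³)
√(o(J(-23, -7)) - 17983) = √(((-9 - 23)/(-23 - 18*(-7)) + ((-9 - 23)/(-23 - 18*(-7)))³) - 17983) = √((-32/(-23 + 126) + (-32/(-23 + 126))³) - 17983) = √((-32/103 + (-32/103)³) - 17983) = √((-32/103 - 32768/1092727) - 17983) = √(-372256/1092727 - 17983) = √(-19650881897/1092727) = I*√2024040835391/10609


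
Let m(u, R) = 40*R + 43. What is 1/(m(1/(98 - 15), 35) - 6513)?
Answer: -1/5070 ≈ -0.00019724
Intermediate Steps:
m(u, R) = 43 + 40*R
1/(m(1/(98 - 15), 35) - 6513) = 1/((43 + 40*35) - 6513) = 1/((43 + 1400) - 6513) = 1/(1443 - 6513) = 1/(-5070) = -1/5070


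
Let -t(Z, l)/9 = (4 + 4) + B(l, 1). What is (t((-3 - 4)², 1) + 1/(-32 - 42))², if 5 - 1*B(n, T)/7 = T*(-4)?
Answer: 2236060369/5476 ≈ 4.0834e+5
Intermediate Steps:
B(n, T) = 35 + 28*T (B(n, T) = 35 - 7*T*(-4) = 35 - (-28)*T = 35 + 28*T)
t(Z, l) = -639 (t(Z, l) = -9*((4 + 4) + (35 + 28*1)) = -9*(8 + (35 + 28)) = -9*(8 + 63) = -9*71 = -639)
(t((-3 - 4)², 1) + 1/(-32 - 42))² = (-639 + 1/(-32 - 42))² = (-639 + 1/(-74))² = (-639 - 1/74)² = (-47287/74)² = 2236060369/5476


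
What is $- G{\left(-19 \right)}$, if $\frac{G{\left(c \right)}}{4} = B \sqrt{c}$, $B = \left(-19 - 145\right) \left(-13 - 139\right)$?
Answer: $- 99712 i \sqrt{19} \approx - 4.3463 \cdot 10^{5} i$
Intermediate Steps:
$B = 24928$ ($B = \left(-164\right) \left(-152\right) = 24928$)
$G{\left(c \right)} = 99712 \sqrt{c}$ ($G{\left(c \right)} = 4 \cdot 24928 \sqrt{c} = 99712 \sqrt{c}$)
$- G{\left(-19 \right)} = - 99712 \sqrt{-19} = - 99712 i \sqrt{19}$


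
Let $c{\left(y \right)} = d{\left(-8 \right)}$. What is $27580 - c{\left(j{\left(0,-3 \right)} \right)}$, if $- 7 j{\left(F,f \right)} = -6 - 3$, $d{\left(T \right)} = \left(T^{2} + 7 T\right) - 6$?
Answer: $27578$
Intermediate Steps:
$d{\left(T \right)} = -6 + T^{2} + 7 T$
$j{\left(F,f \right)} = \frac{9}{7}$ ($j{\left(F,f \right)} = - \frac{-6 - 3}{7} = \left(- \frac{1}{7}\right) \left(-9\right) = \frac{9}{7}$)
$c{\left(y \right)} = 2$ ($c{\left(y \right)} = -6 + \left(-8\right)^{2} + 7 \left(-8\right) = -6 + 64 - 56 = 2$)
$27580 - c{\left(j{\left(0,-3 \right)} \right)} = 27580 - 2 = 27578$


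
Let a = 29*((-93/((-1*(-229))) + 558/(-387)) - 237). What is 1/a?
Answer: -9847/68206144 ≈ -0.00014437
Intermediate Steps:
a = -68206144/9847 (a = 29*((-93/229 + 558*(-1/387)) - 237) = 29*((-93*1/229 - 62/43) - 237) = 29*((-93/229 - 62/43) - 237) = 29*(-18197/9847 - 237) = 29*(-2351936/9847) = -68206144/9847 ≈ -6926.6)
1/a = 1/(-68206144/9847) = -9847/68206144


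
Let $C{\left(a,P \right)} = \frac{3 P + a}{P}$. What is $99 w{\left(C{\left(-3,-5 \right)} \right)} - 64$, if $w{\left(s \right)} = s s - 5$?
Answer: $\frac{18101}{25} \approx 724.04$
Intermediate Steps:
$C{\left(a,P \right)} = \frac{a + 3 P}{P}$
$w{\left(s \right)} = -5 + s^{2}$ ($w{\left(s \right)} = s^{2} - 5 = -5 + s^{2}$)
$99 w{\left(C{\left(-3,-5 \right)} \right)} - 64 = 99 \left(-5 + \left(3 - \frac{3}{-5}\right)^{2}\right) - 64 = 99 \left(-5 + \left(3 - - \frac{3}{5}\right)^{2}\right) - 64 = 99 \left(-5 + \left(3 + \frac{3}{5}\right)^{2}\right) - 64 = 99 \left(-5 + \left(\frac{18}{5}\right)^{2}\right) - 64 = 99 \left(-5 + \frac{324}{25}\right) - 64 = 99 \cdot \frac{199}{25} - 64 = \frac{19701}{25} - 64 = \frac{18101}{25}$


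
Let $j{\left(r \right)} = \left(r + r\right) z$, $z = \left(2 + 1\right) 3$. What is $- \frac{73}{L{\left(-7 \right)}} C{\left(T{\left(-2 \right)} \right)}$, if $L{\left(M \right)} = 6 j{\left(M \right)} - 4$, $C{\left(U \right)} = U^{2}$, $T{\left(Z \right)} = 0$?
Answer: $0$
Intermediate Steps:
$z = 9$ ($z = 3 \cdot 3 = 9$)
$j{\left(r \right)} = 18 r$ ($j{\left(r \right)} = \left(r + r\right) 9 = 2 r 9 = 18 r$)
$L{\left(M \right)} = -4 + 108 M$ ($L{\left(M \right)} = 6 \cdot 18 M - 4 = 108 M - 4 = -4 + 108 M$)
$- \frac{73}{L{\left(-7 \right)}} C{\left(T{\left(-2 \right)} \right)} = - \frac{73}{-4 + 108 \left(-7\right)} 0^{2} = - \frac{73}{-4 - 756} \cdot 0 = - \frac{73}{-760} \cdot 0 = \left(-73\right) \left(- \frac{1}{760}\right) 0 = \frac{73}{760} \cdot 0 = 0$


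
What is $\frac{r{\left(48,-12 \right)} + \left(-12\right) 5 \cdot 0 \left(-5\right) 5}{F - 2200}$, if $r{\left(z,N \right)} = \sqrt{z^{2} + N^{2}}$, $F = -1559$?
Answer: $- \frac{4 \sqrt{17}}{1253} \approx -0.013162$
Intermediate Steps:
$r{\left(z,N \right)} = \sqrt{N^{2} + z^{2}}$
$\frac{r{\left(48,-12 \right)} + \left(-12\right) 5 \cdot 0 \left(-5\right) 5}{F - 2200} = \frac{\sqrt{\left(-12\right)^{2} + 48^{2}} + \left(-12\right) 5 \cdot 0 \left(-5\right) 5}{-1559 - 2200} = \frac{\sqrt{144 + 2304} - 60 \cdot 0 \cdot 5}{-3759} = \left(\sqrt{2448} - 0\right) \left(- \frac{1}{3759}\right) = \left(12 \sqrt{17} + 0\right) \left(- \frac{1}{3759}\right) = 12 \sqrt{17} \left(- \frac{1}{3759}\right) = - \frac{4 \sqrt{17}}{1253}$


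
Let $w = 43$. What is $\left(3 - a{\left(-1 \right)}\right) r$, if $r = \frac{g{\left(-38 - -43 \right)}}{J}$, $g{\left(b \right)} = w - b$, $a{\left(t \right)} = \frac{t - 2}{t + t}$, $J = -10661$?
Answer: $- \frac{57}{10661} \approx -0.0053466$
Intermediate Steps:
$a{\left(t \right)} = \frac{-2 + t}{2 t}$
$g{\left(b \right)} = 43 - b$
$r = - \frac{38}{10661}$ ($r = \frac{43 - \left(-38 - -43\right)}{-10661} = \left(43 - \left(-38 + 43\right)\right) \left(- \frac{1}{10661}\right) = \left(43 - 5\right) \left(- \frac{1}{10661}\right) = 38 \left(- \frac{1}{10661}\right) = - \frac{38}{10661} \approx -0.0035644$)
$\left(3 - a{\left(-1 \right)}\right) r = \left(3 - \frac{-2 - 1}{2 \left(-1\right)}\right) \left(- \frac{38}{10661}\right) = \left(3 - \frac{1}{2} \left(-1\right) \left(-3\right)\right) \left(- \frac{38}{10661}\right) = \left(3 - \frac{3}{2}\right) \left(- \frac{38}{10661}\right) = \frac{3}{2} \left(- \frac{38}{10661}\right) = - \frac{57}{10661}$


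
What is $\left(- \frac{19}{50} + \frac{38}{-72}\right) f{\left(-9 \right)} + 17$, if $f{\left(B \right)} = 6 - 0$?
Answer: $\frac{1733}{150} \approx 11.553$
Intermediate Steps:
$f{\left(B \right)} = 6$ ($f{\left(B \right)} = 6 + 0 = 6$)
$\left(- \frac{19}{50} + \frac{38}{-72}\right) f{\left(-9 \right)} + 17 = \left(- \frac{19}{50} + \frac{38}{-72}\right) 6 + 17 = \left(\left(-19\right) \frac{1}{50} + 38 \left(- \frac{1}{72}\right)\right) 6 + 17 = \left(- \frac{19}{50} - \frac{19}{36}\right) 6 + 17 = \left(- \frac{817}{900}\right) 6 + 17 = - \frac{817}{150} + 17 = \frac{1733}{150}$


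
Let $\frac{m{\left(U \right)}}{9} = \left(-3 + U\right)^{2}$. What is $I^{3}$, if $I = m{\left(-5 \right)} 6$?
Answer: $41278242816$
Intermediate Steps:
$m{\left(U \right)} = 9 \left(-3 + U\right)^{2}$
$I = 3456$ ($I = 9 \left(-3 - 5\right)^{2} \cdot 6 = 9 \left(-8\right)^{2} \cdot 6 = 9 \cdot 64 \cdot 6 = 576 \cdot 6 = 3456$)
$I^{3} = 3456^{3} = 41278242816$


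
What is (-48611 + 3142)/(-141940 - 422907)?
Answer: 45469/564847 ≈ 0.080498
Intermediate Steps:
(-48611 + 3142)/(-141940 - 422907) = -45469/(-564847) = -45469*(-1/564847) = 45469/564847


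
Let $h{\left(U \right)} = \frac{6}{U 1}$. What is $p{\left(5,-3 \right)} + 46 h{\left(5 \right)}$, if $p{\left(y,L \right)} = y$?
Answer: $\frac{301}{5} \approx 60.2$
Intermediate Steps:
$h{\left(U \right)} = \frac{6}{U}$
$p{\left(5,-3 \right)} + 46 h{\left(5 \right)} = 5 + 46 \cdot \frac{6}{5} = 5 + \frac{276}{5} = \frac{301}{5}$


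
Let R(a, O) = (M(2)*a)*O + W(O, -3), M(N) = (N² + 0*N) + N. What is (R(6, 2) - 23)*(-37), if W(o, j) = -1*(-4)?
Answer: -1961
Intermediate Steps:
W(o, j) = 4
M(N) = N + N² (M(N) = (N² + 0) + N = N² + N = N + N²)
R(a, O) = 4 + 6*O*a (R(a, O) = ((2*(1 + 2))*a)*O + 4 = ((2*3)*a)*O + 4 = (6*a)*O + 4 = 6*O*a + 4 = 4 + 6*O*a)
(R(6, 2) - 23)*(-37) = ((4 + 6*2*6) - 23)*(-37) = ((4 + 72) - 23)*(-37) = (76 - 23)*(-37) = 53*(-37) = -1961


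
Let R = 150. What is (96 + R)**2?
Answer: 60516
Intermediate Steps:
(96 + R)**2 = (96 + 150)**2 = 246**2 = 60516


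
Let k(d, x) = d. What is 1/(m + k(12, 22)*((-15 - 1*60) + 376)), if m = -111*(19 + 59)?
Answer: -1/5046 ≈ -0.00019818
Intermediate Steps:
m = -8658 (m = -111*78 = -8658)
1/(m + k(12, 22)*((-15 - 1*60) + 376)) = 1/(-8658 + 12*((-15 - 1*60) + 376)) = 1/(-8658 + 12*((-15 - 60) + 376)) = 1/(-8658 + 12*(-75 + 376)) = 1/(-8658 + 12*301) = 1/(-8658 + 3612) = 1/(-5046) = -1/5046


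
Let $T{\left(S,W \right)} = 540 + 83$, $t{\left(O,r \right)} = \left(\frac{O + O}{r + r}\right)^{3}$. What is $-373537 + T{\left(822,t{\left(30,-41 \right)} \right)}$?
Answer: $-372914$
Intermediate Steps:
$t{\left(O,r \right)} = \frac{O^{3}}{r^{3}}$ ($t{\left(O,r \right)} = \left(\frac{2 O}{2 r}\right)^{3} = \left(2 O \frac{1}{2 r}\right)^{3} = \left(\frac{O}{r}\right)^{3} = \frac{O^{3}}{r^{3}}$)
$T{\left(S,W \right)} = 623$
$-373537 + T{\left(822,t{\left(30,-41 \right)} \right)} = -373537 + 623 = -372914$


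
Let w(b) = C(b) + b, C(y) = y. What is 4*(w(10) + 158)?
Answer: 712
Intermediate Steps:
w(b) = 2*b (w(b) = b + b = 2*b)
4*(w(10) + 158) = 4*(2*10 + 158) = 4*(20 + 158) = 4*178 = 712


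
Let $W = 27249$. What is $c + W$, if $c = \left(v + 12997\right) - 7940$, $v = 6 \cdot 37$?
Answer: $32528$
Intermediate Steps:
$v = 222$
$c = 5279$ ($c = \left(222 + 12997\right) - 7940 = 13219 - 7940 = 5279$)
$c + W = 5279 + 27249 = 32528$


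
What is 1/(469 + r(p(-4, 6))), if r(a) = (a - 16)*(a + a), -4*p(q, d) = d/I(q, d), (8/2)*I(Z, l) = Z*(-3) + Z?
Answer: 8/3953 ≈ 0.0020238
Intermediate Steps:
I(Z, l) = -Z/2 (I(Z, l) = (Z*(-3) + Z)/4 = (-3*Z + Z)/4 = (-2*Z)/4 = -Z/2)
p(q, d) = d/(2*q) (p(q, d) = -d/(4*((-q/2))) = -d*(-2/q)/4 = -(-1)*d/(2*q) = d/(2*q))
r(a) = 2*a*(-16 + a) (r(a) = (-16 + a)*(2*a) = 2*a*(-16 + a))
1/(469 + r(p(-4, 6))) = 1/(469 + 2*((½)*6/(-4))*(-16 + (½)*6/(-4))) = 1/(469 + 2*((½)*6*(-¼))*(-16 + (½)*6*(-¼))) = 1/(469 + 2*(-¾)*(-16 - ¾)) = 1/(469 + 2*(-¾)*(-67/4)) = 1/(469 + 201/8) = 1/(3953/8) = 8/3953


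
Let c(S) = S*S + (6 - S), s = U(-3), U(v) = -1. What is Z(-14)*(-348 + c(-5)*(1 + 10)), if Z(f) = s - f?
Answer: 624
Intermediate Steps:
s = -1
Z(f) = -1 - f
c(S) = 6 + S² - S (c(S) = S² + (6 - S) = 6 + S² - S)
Z(-14)*(-348 + c(-5)*(1 + 10)) = (-1 - 1*(-14))*(-348 + (6 + (-5)² - 1*(-5))*(1 + 10)) = (-1 + 14)*(-348 + (6 + 25 + 5)*11) = 13*(-348 + 36*11) = 13*(-348 + 396) = 13*48 = 624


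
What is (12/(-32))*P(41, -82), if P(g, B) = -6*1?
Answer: 9/4 ≈ 2.2500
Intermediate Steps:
P(g, B) = -6
(12/(-32))*P(41, -82) = (12/(-32))*(-6) = (12*(-1/32))*(-6) = -3/8*(-6) = 9/4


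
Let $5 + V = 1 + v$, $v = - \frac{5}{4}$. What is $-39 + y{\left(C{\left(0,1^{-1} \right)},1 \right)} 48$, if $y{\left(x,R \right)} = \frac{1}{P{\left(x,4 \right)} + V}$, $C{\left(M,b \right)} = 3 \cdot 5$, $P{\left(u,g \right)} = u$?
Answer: $- \frac{443}{13} \approx -34.077$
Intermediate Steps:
$v = - \frac{5}{4}$ ($v = \left(-5\right) \frac{1}{4} = - \frac{5}{4} \approx -1.25$)
$C{\left(M,b \right)} = 15$
$V = - \frac{21}{4}$ ($V = -5 + \left(1 - \frac{5}{4}\right) = -5 - \frac{1}{4} = - \frac{21}{4} \approx -5.25$)
$y{\left(x,R \right)} = \frac{1}{- \frac{21}{4} + x}$ ($y{\left(x,R \right)} = \frac{1}{x - \frac{21}{4}} = \frac{1}{- \frac{21}{4} + x}$)
$-39 + y{\left(C{\left(0,1^{-1} \right)},1 \right)} 48 = -39 + \frac{4}{-21 + 4 \cdot 15} \cdot 48 = -39 + \frac{4}{-21 + 60} \cdot 48 = -39 + \frac{4}{39} \cdot 48 = -39 + \frac{64}{13} = - \frac{443}{13}$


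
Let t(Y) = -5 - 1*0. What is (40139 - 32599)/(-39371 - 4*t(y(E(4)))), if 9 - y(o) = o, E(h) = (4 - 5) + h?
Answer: -580/3027 ≈ -0.19161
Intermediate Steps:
E(h) = -1 + h
y(o) = 9 - o
t(Y) = -5 (t(Y) = -5 + 0 = -5)
(40139 - 32599)/(-39371 - 4*t(y(E(4)))) = (40139 - 32599)/(-39371 - 4*(-5)) = 7540/(-39371 + 20) = 7540/(-39351) = 7540*(-1/39351) = -580/3027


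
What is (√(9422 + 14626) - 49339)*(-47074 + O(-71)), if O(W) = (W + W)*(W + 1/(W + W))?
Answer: 1825098949 - 443892*√167 ≈ 1.8194e+9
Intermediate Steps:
O(W) = 2*W*(W + 1/(2*W)) (O(W) = (2*W)*(W + 1/(2*W)) = 2*W*(W + 1/(2*W)))
(√(9422 + 14626) - 49339)*(-47074 + O(-71)) = (√(9422 + 14626) - 49339)*(-47074 + (1 + 2*(-71)²)) = (√24048 - 49339)*(-47074 + (1 + 2*5041)) = (12*√167 - 49339)*(-47074 + (1 + 10082)) = (-49339 + 12*√167)*(-47074 + 10083) = (-49339 + 12*√167)*(-36991) = 1825098949 - 443892*√167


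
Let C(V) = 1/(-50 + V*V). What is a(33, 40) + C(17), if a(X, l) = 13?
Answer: 3108/239 ≈ 13.004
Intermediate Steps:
C(V) = 1/(-50 + V**2)
a(33, 40) + C(17) = 13 + 1/(-50 + 17**2) = 13 + 1/(-50 + 289) = 13 + 1/239 = 3108/239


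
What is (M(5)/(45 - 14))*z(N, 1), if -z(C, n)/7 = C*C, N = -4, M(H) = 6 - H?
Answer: -112/31 ≈ -3.6129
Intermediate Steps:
z(C, n) = -7*C**2 (z(C, n) = -7*C*C = -7*C**2)
(M(5)/(45 - 14))*z(N, 1) = ((6 - 1*5)/(45 - 14))*(-7*(-4)**2) = ((6 - 5)/31)*(-7*16) = ((1/31)*1)*(-112) = (1/31)*(-112) = -112/31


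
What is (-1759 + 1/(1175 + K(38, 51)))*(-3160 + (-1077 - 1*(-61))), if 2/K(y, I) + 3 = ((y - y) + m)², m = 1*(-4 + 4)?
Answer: 25878479904/3523 ≈ 7.3456e+6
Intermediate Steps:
m = 0 (m = 1*0 = 0)
K(y, I) = -⅔ (K(y, I) = 2/(-3 + ((y - y) + 0)²) = 2/(-3 + (0 + 0)²) = 2/(-3 + 0²) = 2/(-3 + 0) = 2/(-3) = 2*(-⅓) = -⅔)
(-1759 + 1/(1175 + K(38, 51)))*(-3160 + (-1077 - 1*(-61))) = (-1759 + 1/(1175 - ⅔))*(-3160 + (-1077 - 1*(-61))) = (-1759 + 1/(3523/3))*(-3160 + (-1077 + 61)) = (-1759 + 3/3523)*(-3160 - 1016) = -6196954/3523*(-4176) = 25878479904/3523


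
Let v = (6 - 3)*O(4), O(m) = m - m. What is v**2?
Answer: 0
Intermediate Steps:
O(m) = 0
v = 0 (v = (6 - 3)*0 = 3*0 = 0)
v**2 = 0**2 = 0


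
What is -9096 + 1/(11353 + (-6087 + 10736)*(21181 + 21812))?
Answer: -1818161327759/199885810 ≈ -9096.0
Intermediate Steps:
-9096 + 1/(11353 + (-6087 + 10736)*(21181 + 21812)) = -9096 + 1/(11353 + 4649*42993) = -9096 + 1/(11353 + 199874457) = -9096 + 1/199885810 = -1818161327759/199885810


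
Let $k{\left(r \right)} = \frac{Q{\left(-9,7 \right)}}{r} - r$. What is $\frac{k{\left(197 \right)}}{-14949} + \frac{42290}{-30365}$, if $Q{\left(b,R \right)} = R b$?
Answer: $- \frac{24672342818}{17884699569} \approx -1.3795$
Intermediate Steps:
$k{\left(r \right)} = - r - \frac{63}{r}$ ($k{\left(r \right)} = \frac{7 \left(-9\right)}{r} - r = - \frac{63}{r} - r = - r - \frac{63}{r}$)
$\frac{k{\left(197 \right)}}{-14949} + \frac{42290}{-30365} = \frac{\left(-1\right) 197 - \frac{63}{197}}{-14949} + \frac{42290}{-30365} = \left(-197 - \frac{63}{197}\right) \left(- \frac{1}{14949}\right) + 42290 \left(- \frac{1}{30365}\right) = \left(-197 - \frac{63}{197}\right) \left(- \frac{1}{14949}\right) - \frac{8458}{6073} = \left(- \frac{38872}{197}\right) \left(- \frac{1}{14949}\right) - \frac{8458}{6073} = \frac{38872}{2944953} - \frac{8458}{6073} = - \frac{24672342818}{17884699569}$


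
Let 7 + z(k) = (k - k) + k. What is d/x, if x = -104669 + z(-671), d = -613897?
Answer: 613897/105347 ≈ 5.8274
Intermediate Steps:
z(k) = -7 + k (z(k) = -7 + ((k - k) + k) = -7 + (0 + k) = -7 + k)
x = -105347 (x = -104669 + (-7 - 671) = -104669 - 678 = -105347)
d/x = -613897/(-105347) = -613897*(-1/105347) = 613897/105347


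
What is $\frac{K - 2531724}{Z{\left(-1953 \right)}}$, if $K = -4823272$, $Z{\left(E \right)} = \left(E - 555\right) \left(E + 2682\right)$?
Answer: $\frac{167159}{41553} \approx 4.0228$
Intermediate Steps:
$Z{\left(E \right)} = \left(-555 + E\right) \left(2682 + E\right)$
$\frac{K - 2531724}{Z{\left(-1953 \right)}} = \frac{-4823272 - 2531724}{-1488510 + \left(-1953\right)^{2} + 2127 \left(-1953\right)} = \frac{-4823272 - 2531724}{-1488510 + 3814209 - 4154031} = - \frac{7354996}{-1828332} = \left(-7354996\right) \left(- \frac{1}{1828332}\right) = \frac{167159}{41553}$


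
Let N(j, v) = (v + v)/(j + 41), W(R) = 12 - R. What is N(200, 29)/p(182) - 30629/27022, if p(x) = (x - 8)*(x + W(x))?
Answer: -132855091/117221436 ≈ -1.1334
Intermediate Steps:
N(j, v) = 2*v/(41 + j) (N(j, v) = (2*v)/(41 + j) = 2*v/(41 + j))
p(x) = -96 + 12*x (p(x) = (x - 8)*(x + (12 - x)) = (-8 + x)*12 = -96 + 12*x)
N(200, 29)/p(182) - 30629/27022 = (2*29/(41 + 200))/(-96 + 12*182) - 30629/27022 = (2*29/241)/(-96 + 2184) - 30629*1/27022 = (2*29*(1/241))/2088 - 30629/27022 = (58/241)*(1/2088) - 30629/27022 = 1/8676 - 30629/27022 = -132855091/117221436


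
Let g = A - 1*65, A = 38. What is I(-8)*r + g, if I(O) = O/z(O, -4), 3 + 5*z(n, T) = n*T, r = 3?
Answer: -903/29 ≈ -31.138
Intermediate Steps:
z(n, T) = -3/5 + T*n/5 (z(n, T) = -3/5 + (n*T)/5 = -3/5 + (T*n)/5 = -3/5 + T*n/5)
I(O) = O/(-3/5 - 4*O/5) (I(O) = O/(-3/5 + (1/5)*(-4)*O) = O/(-3/5 - 4*O/5))
g = -27 (g = 38 - 1*65 = 38 - 65 = -27)
I(-8)*r + g = -5*(-8)/(3 + 4*(-8))*3 - 27 = -5*(-8)/(3 - 32)*3 - 27 = -5*(-8)/(-29)*3 - 27 = -5*(-8)*(-1/29)*3 - 27 = -40/29*3 - 27 = -120/29 - 27 = -903/29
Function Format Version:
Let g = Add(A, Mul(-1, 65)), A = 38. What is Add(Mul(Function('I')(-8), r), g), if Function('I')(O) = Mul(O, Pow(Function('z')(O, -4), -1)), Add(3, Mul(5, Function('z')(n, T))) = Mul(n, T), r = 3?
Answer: Rational(-903, 29) ≈ -31.138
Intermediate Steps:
Function('z')(n, T) = Add(Rational(-3, 5), Mul(Rational(1, 5), T, n)) (Function('z')(n, T) = Add(Rational(-3, 5), Mul(Rational(1, 5), Mul(n, T))) = Add(Rational(-3, 5), Mul(Rational(1, 5), Mul(T, n))) = Add(Rational(-3, 5), Mul(Rational(1, 5), T, n)))
Function('I')(O) = Mul(O, Pow(Add(Rational(-3, 5), Mul(Rational(-4, 5), O)), -1)) (Function('I')(O) = Mul(O, Pow(Add(Rational(-3, 5), Mul(Rational(1, 5), -4, O)), -1)) = Mul(O, Pow(Add(Rational(-3, 5), Mul(Rational(-4, 5), O)), -1)))
g = -27 (g = Add(38, Mul(-1, 65)) = Add(38, -65) = -27)
Add(Mul(Function('I')(-8), r), g) = Add(Mul(Mul(-5, -8, Pow(Add(3, Mul(4, -8)), -1)), 3), -27) = Add(Mul(Mul(-5, -8, Pow(Add(3, -32), -1)), 3), -27) = Add(Mul(Mul(-5, -8, Pow(-29, -1)), 3), -27) = Add(Mul(Mul(-5, -8, Rational(-1, 29)), 3), -27) = Add(Mul(Rational(-40, 29), 3), -27) = Add(Rational(-120, 29), -27) = Rational(-903, 29)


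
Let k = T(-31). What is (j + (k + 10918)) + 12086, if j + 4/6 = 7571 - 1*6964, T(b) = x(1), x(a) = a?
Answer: 70834/3 ≈ 23611.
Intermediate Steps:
T(b) = 1
k = 1
j = 1819/3 (j = -⅔ + (7571 - 1*6964) = -⅔ + (7571 - 6964) = -⅔ + 607 = 1819/3 ≈ 606.33)
(j + (k + 10918)) + 12086 = (1819/3 + (1 + 10918)) + 12086 = (1819/3 + 10919) + 12086 = 34576/3 + 12086 = 70834/3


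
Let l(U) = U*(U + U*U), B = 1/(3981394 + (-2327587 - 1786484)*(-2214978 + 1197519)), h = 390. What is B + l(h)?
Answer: 248940228961880691301/4185902546983 ≈ 5.9471e+7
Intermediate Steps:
B = 1/4185902546983 (B = 1/(3981394 - 4114071*(-1017459)) = 1/(3981394 + 4185898565589) = 1/4185902546983 ≈ 2.3890e-13)
l(U) = U*(U + U²)
B + l(h) = 1/4185902546983 + 390²*(1 + 390) = 1/4185902546983 + 152100*391 = 1/4185902546983 + 59471100 = 248940228961880691301/4185902546983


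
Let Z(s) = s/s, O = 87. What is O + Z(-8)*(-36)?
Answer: 51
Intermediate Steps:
Z(s) = 1
O + Z(-8)*(-36) = 87 + 1*(-36) = 87 - 36 = 51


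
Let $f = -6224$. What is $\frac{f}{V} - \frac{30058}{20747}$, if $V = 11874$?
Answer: $- \frac{243019010}{123174939} \approx -1.973$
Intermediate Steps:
$\frac{f}{V} - \frac{30058}{20747} = - \frac{6224}{11874} - \frac{30058}{20747} = \left(-6224\right) \frac{1}{11874} - \frac{30058}{20747} = - \frac{3112}{5937} - \frac{30058}{20747} = - \frac{243019010}{123174939}$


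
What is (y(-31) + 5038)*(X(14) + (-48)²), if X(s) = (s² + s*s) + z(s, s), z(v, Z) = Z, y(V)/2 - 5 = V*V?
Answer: 18888700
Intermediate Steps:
y(V) = 10 + 2*V² (y(V) = 10 + 2*(V*V) = 10 + 2*V²)
X(s) = s + 2*s² (X(s) = (s² + s*s) + s = (s² + s²) + s = 2*s² + s = s + 2*s²)
(y(-31) + 5038)*(X(14) + (-48)²) = ((10 + 2*(-31)²) + 5038)*(14*(1 + 2*14) + (-48)²) = ((10 + 2*961) + 5038)*(14*(1 + 28) + 2304) = ((10 + 1922) + 5038)*(14*29 + 2304) = (1932 + 5038)*(406 + 2304) = 6970*2710 = 18888700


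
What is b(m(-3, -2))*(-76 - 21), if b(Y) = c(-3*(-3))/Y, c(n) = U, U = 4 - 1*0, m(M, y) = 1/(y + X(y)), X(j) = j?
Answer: 1552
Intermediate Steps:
m(M, y) = 1/(2*y) (m(M, y) = 1/(y + y) = 1/(2*y))
U = 4 (U = 4 + 0 = 4)
c(n) = 4
b(Y) = 4/Y
b(m(-3, -2))*(-76 - 21) = (4/(((½)/(-2))))*(-76 - 21) = (4/(((½)*(-½))))*(-97) = (4/(-¼))*(-97) = (4*(-4))*(-97) = -16*(-97) = 1552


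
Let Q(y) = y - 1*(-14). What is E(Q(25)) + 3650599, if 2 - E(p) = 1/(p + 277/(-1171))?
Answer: 165708079421/45392 ≈ 3.6506e+6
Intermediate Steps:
Q(y) = 14 + y (Q(y) = y + 14 = 14 + y)
E(p) = 2 - 1/(-277/1171 + p) (E(p) = 2 - 1/(p + 277/(-1171)) = 2 - 1/(p + 277*(-1/1171)) = 2 - 1/(p - 277/1171) = 2 - 1/(-277/1171 + p))
E(Q(25)) + 3650599 = (-1725 + 2342*(14 + 25))/(-277 + 1171*(14 + 25)) + 3650599 = (-1725 + 2342*39)/(-277 + 1171*39) + 3650599 = (-1725 + 91338)/(-277 + 45669) + 3650599 = 89613/45392 + 3650599 = 165708079421/45392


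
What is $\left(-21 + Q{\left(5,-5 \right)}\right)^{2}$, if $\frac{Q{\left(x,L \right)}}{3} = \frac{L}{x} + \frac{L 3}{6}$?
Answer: $\frac{3969}{4} \approx 992.25$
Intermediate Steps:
$Q{\left(x,L \right)} = \frac{3 L}{2} + \frac{3 L}{x}$ ($Q{\left(x,L \right)} = 3 \left(\frac{L}{x} + \frac{L 3}{6}\right) = 3 \left(\frac{L}{x} + 3 L \frac{1}{6}\right) = 3 \left(\frac{L}{x} + \frac{L}{2}\right) = 3 \left(\frac{L}{2} + \frac{L}{x}\right) = \frac{3 L}{2} + \frac{3 L}{x}$)
$\left(-21 + Q{\left(5,-5 \right)}\right)^{2} = \left(-21 + \frac{3}{2} \left(-5\right) \frac{1}{5} \left(2 + 5\right)\right)^{2} = \left(-21 + \frac{3}{2} \left(-5\right) \frac{1}{5} \cdot 7\right)^{2} = \left(-21 - \frac{21}{2}\right)^{2} = \left(- \frac{63}{2}\right)^{2} = \frac{3969}{4}$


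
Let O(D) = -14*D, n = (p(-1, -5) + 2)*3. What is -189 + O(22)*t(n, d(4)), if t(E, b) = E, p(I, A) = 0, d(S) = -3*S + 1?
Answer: -2037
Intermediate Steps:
d(S) = 1 - 3*S
n = 6 (n = (0 + 2)*3 = 2*3 = 6)
-189 + O(22)*t(n, d(4)) = -189 - 14*22*6 = -189 - 308*6 = -189 - 1848 = -2037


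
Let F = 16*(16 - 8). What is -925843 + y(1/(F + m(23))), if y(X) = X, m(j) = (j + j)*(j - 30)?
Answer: -179613543/194 ≈ -9.2584e+5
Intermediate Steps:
F = 128 (F = 16*8 = 128)
m(j) = 2*j*(-30 + j) (m(j) = (2*j)*(-30 + j) = 2*j*(-30 + j))
-925843 + y(1/(F + m(23))) = -925843 + 1/(128 + 2*23*(-30 + 23)) = -925843 + 1/(128 + 2*23*(-7)) = -925843 + 1/(128 - 322) = -925843 + 1/(-194) = -925843 - 1/194 = -179613543/194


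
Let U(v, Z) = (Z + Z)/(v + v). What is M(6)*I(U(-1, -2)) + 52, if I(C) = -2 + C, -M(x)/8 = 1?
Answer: 52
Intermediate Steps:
U(v, Z) = Z/v (U(v, Z) = (2*Z)/((2*v)) = (2*Z)*(1/(2*v)) = Z/v)
M(x) = -8 (M(x) = -8*1 = -8)
M(6)*I(U(-1, -2)) + 52 = -8*(-2 - 2/(-1)) + 52 = -8*(-2 - 2*(-1)) + 52 = -8*(-2 + 2) + 52 = -8*0 + 52 = 0 + 52 = 52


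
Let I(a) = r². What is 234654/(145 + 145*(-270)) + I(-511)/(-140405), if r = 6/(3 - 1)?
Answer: -6589389183/1095299405 ≈ -6.0161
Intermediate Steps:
r = 3 (r = 6/2 = (½)*6 = 3)
I(a) = 9 (I(a) = 3² = 9)
234654/(145 + 145*(-270)) + I(-511)/(-140405) = 234654/(145 + 145*(-270)) + 9/(-140405) = 234654/(145 - 39150) + 9*(-1/140405) = 234654/(-39005) - 9/140405 = 234654*(-1/39005) - 9/140405 = -234654/39005 - 9/140405 = -6589389183/1095299405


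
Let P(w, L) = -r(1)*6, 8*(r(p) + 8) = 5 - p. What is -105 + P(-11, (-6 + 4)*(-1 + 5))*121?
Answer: 5340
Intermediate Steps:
r(p) = -59/8 - p/8 (r(p) = -8 + (5 - p)/8 = -8 + (5/8 - p/8) = -59/8 - p/8)
P(w, L) = 45 (P(w, L) = -(-59/8 - ⅛*1)*6 = -(-59/8 - ⅛)*6 = -1*(-15/2)*6 = (15/2)*6 = 45)
-105 + P(-11, (-6 + 4)*(-1 + 5))*121 = -105 + 45*121 = -105 + 5445 = 5340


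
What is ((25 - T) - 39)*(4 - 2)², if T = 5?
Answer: -76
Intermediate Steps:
((25 - T) - 39)*(4 - 2)² = ((25 - 1*5) - 39)*(4 - 2)² = ((25 - 5) - 39)*2² = (20 - 39)*4 = -19*4 = -76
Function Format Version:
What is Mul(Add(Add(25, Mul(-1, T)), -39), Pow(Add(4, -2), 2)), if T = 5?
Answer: -76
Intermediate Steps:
Mul(Add(Add(25, Mul(-1, T)), -39), Pow(Add(4, -2), 2)) = Mul(Add(Add(25, Mul(-1, 5)), -39), Pow(Add(4, -2), 2)) = Mul(Add(Add(25, -5), -39), Pow(2, 2)) = Mul(Add(20, -39), 4) = Mul(-19, 4) = -76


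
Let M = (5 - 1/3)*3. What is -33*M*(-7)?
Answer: 3234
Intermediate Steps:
M = 14 (M = (5 - 1*1/3)*3 = (5 - 1/3)*3 = (14/3)*3 = 14)
-33*M*(-7) = -33*14*(-7) = -462*(-7) = 3234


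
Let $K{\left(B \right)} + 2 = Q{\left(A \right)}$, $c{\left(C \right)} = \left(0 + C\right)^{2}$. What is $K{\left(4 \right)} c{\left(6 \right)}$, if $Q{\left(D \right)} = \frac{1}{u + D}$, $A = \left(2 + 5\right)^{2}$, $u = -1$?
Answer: $- \frac{285}{4} \approx -71.25$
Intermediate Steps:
$A = 49$ ($A = 7^{2} = 49$)
$c{\left(C \right)} = C^{2}$
$Q{\left(D \right)} = \frac{1}{-1 + D}$
$K{\left(B \right)} = - \frac{95}{48}$ ($K{\left(B \right)} = -2 + \frac{1}{-1 + 49} = -2 + \frac{1}{48} = - \frac{95}{48}$)
$K{\left(4 \right)} c{\left(6 \right)} = - \frac{95 \cdot 6^{2}}{48} = \left(- \frac{95}{48}\right) 36 = - \frac{285}{4}$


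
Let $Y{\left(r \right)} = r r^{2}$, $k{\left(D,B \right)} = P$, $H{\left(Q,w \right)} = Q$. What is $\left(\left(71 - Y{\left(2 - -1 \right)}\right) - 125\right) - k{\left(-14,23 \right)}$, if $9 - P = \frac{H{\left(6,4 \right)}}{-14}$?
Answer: $- \frac{633}{7} \approx -90.429$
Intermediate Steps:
$P = \frac{66}{7}$ ($P = 9 - \frac{6}{-14} = 9 - 6 \left(- \frac{1}{14}\right) = 9 - - \frac{3}{7} = 9 + \frac{3}{7} = \frac{66}{7} \approx 9.4286$)
$k{\left(D,B \right)} = \frac{66}{7}$
$Y{\left(r \right)} = r^{3}$
$\left(\left(71 - Y{\left(2 - -1 \right)}\right) - 125\right) - k{\left(-14,23 \right)} = \left(\left(71 - \left(2 - -1\right)^{3}\right) - 125\right) - \frac{66}{7} = \left(\left(71 - \left(2 + 1\right)^{3}\right) - 125\right) - \frac{66}{7} = \left(\left(71 - 3^{3}\right) - 125\right) - \frac{66}{7} = \left(\left(71 - 27\right) - 125\right) - \frac{66}{7} = \left(44 - 125\right) - \frac{66}{7} = -81 - \frac{66}{7} = - \frac{633}{7}$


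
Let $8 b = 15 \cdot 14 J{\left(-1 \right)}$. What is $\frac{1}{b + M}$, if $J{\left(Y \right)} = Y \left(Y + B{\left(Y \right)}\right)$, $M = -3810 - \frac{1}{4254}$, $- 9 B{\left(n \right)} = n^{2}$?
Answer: $- \frac{709}{2680611} \approx -0.00026449$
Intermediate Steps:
$B{\left(n \right)} = - \frac{n^{2}}{9}$
$M = - \frac{16207741}{4254}$ ($M = -3810 - \frac{1}{4254} = - \frac{16207741}{4254} \approx -3810.0$)
$J{\left(Y \right)} = Y \left(Y - \frac{Y^{2}}{9}\right)$
$b = \frac{175}{6}$ ($b = \frac{15 \cdot 14 \frac{\left(-1\right)^{2} \left(9 - -1\right)}{9}}{8} = \frac{210 \cdot \frac{1}{9} \cdot 1 \left(9 + 1\right)}{8} = \frac{210 \cdot \frac{1}{9} \cdot 1 \cdot 10}{8} = \frac{210 \cdot \frac{10}{9}}{8} = \frac{1}{8} \cdot \frac{700}{3} = \frac{175}{6} \approx 29.167$)
$\frac{1}{b + M} = \frac{1}{\frac{175}{6} - \frac{16207741}{4254}} = \frac{1}{- \frac{2680611}{709}} = - \frac{709}{2680611}$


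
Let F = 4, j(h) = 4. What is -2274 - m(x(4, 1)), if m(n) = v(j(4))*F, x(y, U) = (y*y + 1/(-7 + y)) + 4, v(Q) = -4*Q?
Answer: -2210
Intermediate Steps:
x(y, U) = 4 + y² + 1/(-7 + y) (x(y, U) = (y² + 1/(-7 + y)) + 4 = 4 + y² + 1/(-7 + y))
m(n) = -64 (m(n) = -4*4*4 = -16*4 = -64)
-2274 - m(x(4, 1)) = -2274 - 1*(-64) = -2274 + 64 = -2210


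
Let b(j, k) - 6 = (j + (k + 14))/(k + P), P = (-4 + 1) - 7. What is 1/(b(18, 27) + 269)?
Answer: 17/4734 ≈ 0.0035910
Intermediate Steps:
P = -10 (P = -3 - 7 = -10)
b(j, k) = 6 + (14 + j + k)/(-10 + k) (b(j, k) = 6 + (j + (k + 14))/(k - 10) = 6 + (j + (14 + k))/(-10 + k) = 6 + (14 + j + k)/(-10 + k))
1/(b(18, 27) + 269) = 1/((-46 + 18 + 7*27)/(-10 + 27) + 269) = 1/((-46 + 18 + 189)/17 + 269) = 1/((1/17)*161 + 269) = 1/(161/17 + 269) = 1/(4734/17) = 17/4734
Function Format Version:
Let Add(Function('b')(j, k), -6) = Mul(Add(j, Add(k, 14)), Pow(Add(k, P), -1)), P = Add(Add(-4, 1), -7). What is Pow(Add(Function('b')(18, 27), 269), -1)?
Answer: Rational(17, 4734) ≈ 0.0035910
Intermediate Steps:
P = -10 (P = Add(-3, -7) = -10)
Function('b')(j, k) = Add(6, Mul(Pow(Add(-10, k), -1), Add(14, j, k))) (Function('b')(j, k) = Add(6, Mul(Add(j, Add(k, 14)), Pow(Add(k, -10), -1))) = Add(6, Mul(Add(j, Add(14, k)), Pow(Add(-10, k), -1))) = Add(6, Mul(Add(14, j, k), Pow(Add(-10, k), -1))) = Add(6, Mul(Pow(Add(-10, k), -1), Add(14, j, k))))
Pow(Add(Function('b')(18, 27), 269), -1) = Pow(Add(Mul(Pow(Add(-10, 27), -1), Add(-46, 18, Mul(7, 27))), 269), -1) = Pow(Add(Mul(Pow(17, -1), Add(-46, 18, 189)), 269), -1) = Pow(Add(Mul(Rational(1, 17), 161), 269), -1) = Pow(Add(Rational(161, 17), 269), -1) = Pow(Rational(4734, 17), -1) = Rational(17, 4734)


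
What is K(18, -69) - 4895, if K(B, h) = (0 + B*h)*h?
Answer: 80803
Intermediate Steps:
K(B, h) = B*h² (K(B, h) = (B*h)*h = B*h²)
K(18, -69) - 4895 = 18*(-69)² - 4895 = 18*4761 - 4895 = 85698 - 4895 = 80803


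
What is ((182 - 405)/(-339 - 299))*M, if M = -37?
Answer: -8251/638 ≈ -12.933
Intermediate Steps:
((182 - 405)/(-339 - 299))*M = ((182 - 405)/(-339 - 299))*(-37) = -223/(-638)*(-37) = -223*(-1/638)*(-37) = (223/638)*(-37) = -8251/638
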